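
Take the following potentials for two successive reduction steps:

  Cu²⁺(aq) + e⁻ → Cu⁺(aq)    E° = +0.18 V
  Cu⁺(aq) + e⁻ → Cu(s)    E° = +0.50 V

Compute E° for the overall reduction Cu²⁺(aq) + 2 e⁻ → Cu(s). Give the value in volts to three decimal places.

+0.340 V

Since ΔG° = −nFE° is additive over sequential reductions, n₃E°₃ = n₁E°₁ + n₂E°₂.
E°₃ = (1×+0.18 + 1×+0.50) / 2 = (+0.680) / 2 = +0.340 V.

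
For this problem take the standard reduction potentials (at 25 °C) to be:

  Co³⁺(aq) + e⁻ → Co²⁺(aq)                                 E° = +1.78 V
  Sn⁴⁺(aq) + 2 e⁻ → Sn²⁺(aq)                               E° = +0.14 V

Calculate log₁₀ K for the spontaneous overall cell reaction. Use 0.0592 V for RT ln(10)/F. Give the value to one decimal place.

55.4

Cathode: Co³⁺/Co²⁺; anode: Sn⁴⁺/Sn²⁺. E°cell = +1.64 V, n = 2.
log K = nE°cell / 0.0592 = (2)(+1.64) / 0.0592 = 55.4.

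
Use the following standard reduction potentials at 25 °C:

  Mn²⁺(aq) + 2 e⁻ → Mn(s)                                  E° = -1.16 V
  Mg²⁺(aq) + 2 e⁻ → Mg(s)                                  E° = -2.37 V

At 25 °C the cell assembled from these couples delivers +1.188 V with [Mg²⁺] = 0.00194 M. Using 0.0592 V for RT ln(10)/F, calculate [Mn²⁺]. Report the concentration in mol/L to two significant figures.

Mn²⁺/Mn is the cathode, Mg²⁺/Mg the anode: E°cell = +1.21 V, n = 2.
Overall reaction: Mn²⁺(aq) + Mg(s) → Mn(s) + Mg²⁺(aq); Q = [Mg²⁺]^1/[Mn²⁺]^1.
From E = E° − (0.0592/n) log Q: log Q = (E° − E)·n/0.0592 = (+1.21 − (+1.188))·2/0.0592 = 0.7432.
So 1·log[Mn²⁺] = 1·log(0.00194) − log Q = -2.7122 − (0.7432) = -3.4554; [Mn²⁺] = 10^(-3.4554) ≈ 0.00035 M.

0.00035 M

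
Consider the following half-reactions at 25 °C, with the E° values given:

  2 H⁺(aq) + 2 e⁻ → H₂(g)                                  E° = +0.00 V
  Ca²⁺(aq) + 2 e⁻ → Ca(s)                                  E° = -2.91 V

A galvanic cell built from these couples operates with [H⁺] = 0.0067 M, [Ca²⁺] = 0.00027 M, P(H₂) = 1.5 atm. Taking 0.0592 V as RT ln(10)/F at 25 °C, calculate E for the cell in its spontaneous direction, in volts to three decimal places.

H⁺/H₂ is the cathode (higher E°), Ca²⁺/Ca the anode: E°cell = +0.00 − (-2.91) = +2.91 V, n = 2.
Overall: 2 H⁺(aq) + Ca(s) → H₂(g) + Ca²⁺(aq)
Q = P(H₂)·[Ca²⁺] / ([H⁺]^2); log Q = 0.955.
E = E° − (0.0592/n) log Q = +2.91 − (0.0592/2)(0.955) = +2.882 V.

+2.882 V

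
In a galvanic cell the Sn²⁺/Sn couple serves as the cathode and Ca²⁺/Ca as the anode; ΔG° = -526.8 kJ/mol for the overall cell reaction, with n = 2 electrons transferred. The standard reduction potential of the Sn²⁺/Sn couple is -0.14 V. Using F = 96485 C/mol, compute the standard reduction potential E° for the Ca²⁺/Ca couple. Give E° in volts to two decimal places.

E°cell = −ΔG°/(nF) = −(-526.8×10³)/((2)(96485)) = +2.730 V.
Since Sn²⁺/Sn is the cathode and Ca²⁺/Ca the anode, E°cell = E°(Sn²⁺/Sn) − E°(Ca²⁺/Ca).
So E°(Ca²⁺/Ca) = E°(Sn²⁺/Sn) − E°cell = (-0.14) − (+2.730) = -2.87 V.

-2.87 V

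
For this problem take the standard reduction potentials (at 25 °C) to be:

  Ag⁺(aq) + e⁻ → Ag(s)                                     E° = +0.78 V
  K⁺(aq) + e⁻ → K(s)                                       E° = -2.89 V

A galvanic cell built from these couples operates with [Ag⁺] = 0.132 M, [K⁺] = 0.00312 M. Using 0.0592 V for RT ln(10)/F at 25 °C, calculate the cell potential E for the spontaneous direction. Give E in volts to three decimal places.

+3.766 V

Ag⁺/Ag is the cathode (higher E°), K⁺/K the anode: E°cell = +0.78 − (-2.89) = +3.67 V, n = 1.
Overall: Ag⁺(aq) + K(s) → Ag(s) + K⁺(aq)
Q = [K⁺] / ([Ag⁺]); log Q = -1.626.
E = E° − (0.0592/n) log Q = +3.67 − (0.0592/1)(-1.626) = +3.766 V.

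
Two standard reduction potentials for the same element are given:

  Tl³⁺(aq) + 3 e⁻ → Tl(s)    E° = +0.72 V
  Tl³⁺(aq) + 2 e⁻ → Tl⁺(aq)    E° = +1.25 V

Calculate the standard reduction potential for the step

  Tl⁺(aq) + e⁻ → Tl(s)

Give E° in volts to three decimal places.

Sequential free energies add, so n₃E°₃ = n₁E°₁ + n₂E°₂.
With n₃ = 3, and the known step contributing 2×(+1.25) V, the unknown satisfies 1·E° = 3×(+0.72) − 2×(+1.25) = -0.340.
E° = -0.340 / 1 = -0.340 V.

-0.340 V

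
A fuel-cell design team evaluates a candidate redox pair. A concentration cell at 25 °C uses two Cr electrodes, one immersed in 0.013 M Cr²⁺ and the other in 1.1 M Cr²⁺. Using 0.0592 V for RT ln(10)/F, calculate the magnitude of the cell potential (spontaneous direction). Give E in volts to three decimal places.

+0.057 V

For a concentration cell E°cell = 0. The 1.1 M side is the cathode (reduction is favoured where [Cr²⁺] is higher).
With n = 2, E = −(0.0592/2) log([Cr²⁺]ₐₙ/[Cr²⁺]꜀ₐₜ) = −(0.0592/2) log(0.013/1.1) = −(0.0592/2)(-1.927) = +0.057 V.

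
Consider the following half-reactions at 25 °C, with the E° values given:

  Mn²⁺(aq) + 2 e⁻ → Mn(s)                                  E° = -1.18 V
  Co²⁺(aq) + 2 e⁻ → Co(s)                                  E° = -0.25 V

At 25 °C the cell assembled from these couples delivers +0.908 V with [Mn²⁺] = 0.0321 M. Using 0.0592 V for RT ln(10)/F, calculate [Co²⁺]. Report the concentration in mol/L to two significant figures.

0.0058 M

Co²⁺/Co is the cathode, Mn²⁺/Mn the anode: E°cell = +0.93 V, n = 2.
Overall reaction: Co²⁺(aq) + Mn(s) → Co(s) + Mn²⁺(aq); Q = [Mn²⁺]^1/[Co²⁺]^1.
From E = E° − (0.0592/n) log Q: log Q = (E° − E)·n/0.0592 = (+0.93 − (+0.908))·2/0.0592 = 0.7432.
So 1·log[Co²⁺] = 1·log(0.0321) − log Q = -1.4935 − (0.7432) = -2.2367; [Co²⁺] = 10^(-2.2367) ≈ 0.0058 M.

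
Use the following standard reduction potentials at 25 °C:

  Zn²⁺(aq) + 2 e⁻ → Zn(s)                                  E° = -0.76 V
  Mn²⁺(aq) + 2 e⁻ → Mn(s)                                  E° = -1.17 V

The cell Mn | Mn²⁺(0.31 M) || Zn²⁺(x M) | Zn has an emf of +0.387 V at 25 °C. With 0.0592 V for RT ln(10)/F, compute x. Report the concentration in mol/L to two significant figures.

0.052 M

Zn²⁺/Zn is the cathode, Mn²⁺/Mn the anode: E°cell = +0.41 V, n = 2.
Overall reaction: Zn²⁺(aq) + Mn(s) → Zn(s) + Mn²⁺(aq); Q = [Mn²⁺]^1/[Zn²⁺]^1.
From E = E° − (0.0592/n) log Q: log Q = (E° − E)·n/0.0592 = (+0.41 − (+0.387))·2/0.0592 = 0.7770.
So 1·log[Zn²⁺] = 1·log(0.31) − log Q = -0.5086 − (0.7770) = -1.2856; [Zn²⁺] = 10^(-1.2856) ≈ 0.052 M.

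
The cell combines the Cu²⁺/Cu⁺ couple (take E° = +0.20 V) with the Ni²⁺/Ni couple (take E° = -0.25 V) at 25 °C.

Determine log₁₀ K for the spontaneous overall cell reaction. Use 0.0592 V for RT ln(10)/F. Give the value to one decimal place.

15.2

Cathode: Cu²⁺/Cu⁺; anode: Ni²⁺/Ni. E°cell = +0.45 V, n = 2.
log K = nE°cell / 0.0592 = (2)(+0.45) / 0.0592 = 15.2.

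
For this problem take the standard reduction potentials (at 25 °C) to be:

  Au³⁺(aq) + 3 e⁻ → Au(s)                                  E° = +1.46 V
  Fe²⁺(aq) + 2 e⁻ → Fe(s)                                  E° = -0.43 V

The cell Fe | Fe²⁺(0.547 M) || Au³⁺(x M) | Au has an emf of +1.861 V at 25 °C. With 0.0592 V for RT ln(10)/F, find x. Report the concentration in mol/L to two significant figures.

Au³⁺/Au is the cathode, Fe²⁺/Fe the anode: E°cell = +1.89 V, n = 6.
Overall reaction: 2 Au³⁺(aq) + 3 Fe(s) → 2 Au(s) + 3 Fe²⁺(aq); Q = [Fe²⁺]^3/[Au³⁺]^2.
From E = E° − (0.0592/n) log Q: log Q = (E° − E)·n/0.0592 = (+1.89 − (+1.861))·6/0.0592 = 2.9392.
So 2·log[Au³⁺] = 3·log(0.547) − log Q = -0.7860 − (2.9392) = -3.7252; log[Au³⁺] = -3.7252 / 2 = -1.8626; [Au³⁺] = 10^(-1.8626) ≈ 0.014 M.

0.014 M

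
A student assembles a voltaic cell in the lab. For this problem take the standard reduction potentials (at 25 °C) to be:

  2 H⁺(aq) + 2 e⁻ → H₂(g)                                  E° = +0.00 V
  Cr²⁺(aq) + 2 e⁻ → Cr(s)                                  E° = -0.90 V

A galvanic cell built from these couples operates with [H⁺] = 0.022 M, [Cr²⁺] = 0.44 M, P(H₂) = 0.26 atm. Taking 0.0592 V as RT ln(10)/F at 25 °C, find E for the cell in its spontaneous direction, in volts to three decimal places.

+0.830 V

H⁺/H₂ is the cathode (higher E°), Cr²⁺/Cr the anode: E°cell = +0.00 − (-0.90) = +0.90 V, n = 2.
Overall: 2 H⁺(aq) + Cr(s) → H₂(g) + Cr²⁺(aq)
Q = P(H₂)·[Cr²⁺] / ([H⁺]^2); log Q = 2.374.
E = E° − (0.0592/n) log Q = +0.90 − (0.0592/2)(2.374) = +0.830 V.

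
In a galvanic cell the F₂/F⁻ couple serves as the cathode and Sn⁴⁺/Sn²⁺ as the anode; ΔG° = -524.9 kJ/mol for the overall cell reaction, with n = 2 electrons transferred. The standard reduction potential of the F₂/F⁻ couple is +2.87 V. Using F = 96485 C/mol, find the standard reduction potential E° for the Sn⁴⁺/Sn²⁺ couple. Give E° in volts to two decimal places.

E°cell = −ΔG°/(nF) = −(-524.9×10³)/((2)(96485)) = +2.720 V.
Since F₂/F⁻ is the cathode and Sn⁴⁺/Sn²⁺ the anode, E°cell = E°(F₂/F⁻) − E°(Sn⁴⁺/Sn²⁺).
So E°(Sn⁴⁺/Sn²⁺) = E°(F₂/F⁻) − E°cell = (+2.87) − (+2.720) = +0.15 V.

+0.15 V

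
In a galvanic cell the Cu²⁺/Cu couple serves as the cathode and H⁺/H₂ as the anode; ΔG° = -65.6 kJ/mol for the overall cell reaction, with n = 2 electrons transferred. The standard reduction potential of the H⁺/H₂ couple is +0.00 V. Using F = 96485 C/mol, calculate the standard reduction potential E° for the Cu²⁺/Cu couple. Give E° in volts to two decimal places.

E°cell = −ΔG°/(nF) = −(-65.6×10³)/((2)(96485)) = +0.340 V.
Since Cu²⁺/Cu is the cathode and H⁺/H₂ the anode, E°cell = E°(Cu²⁺/Cu) − E°(H⁺/H₂).
So E°(Cu²⁺/Cu) = E°cell + E°(H⁺/H₂) = +0.340 + (+0.00) = +0.34 V.

+0.34 V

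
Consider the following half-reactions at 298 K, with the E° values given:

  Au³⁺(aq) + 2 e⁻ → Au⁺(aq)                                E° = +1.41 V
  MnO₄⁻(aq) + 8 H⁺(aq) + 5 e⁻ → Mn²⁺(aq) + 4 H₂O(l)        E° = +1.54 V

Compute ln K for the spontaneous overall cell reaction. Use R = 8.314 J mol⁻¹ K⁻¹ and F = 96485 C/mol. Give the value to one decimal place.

50.6

Cathode: MnO₄⁻/Mn²⁺; anode: Au³⁺/Au⁺. E°cell = (+1.54) − (+1.41) = +0.13 V, with n = 10.
ΔG° = −nFE° = −RT ln K, so ln K = nFE°/(RT) = (10)(96485)(+0.13) / ((8.314)(298)) = 50.626.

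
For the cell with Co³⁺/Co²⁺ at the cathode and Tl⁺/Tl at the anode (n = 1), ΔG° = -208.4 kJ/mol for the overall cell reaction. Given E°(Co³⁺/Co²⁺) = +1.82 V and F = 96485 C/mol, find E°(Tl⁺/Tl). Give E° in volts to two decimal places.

-0.34 V

E°cell = −ΔG°/(nF) = −(-208.4×10³)/((1)(96485)) = +2.160 V.
Since Co³⁺/Co²⁺ is the cathode and Tl⁺/Tl the anode, E°cell = E°(Co³⁺/Co²⁺) − E°(Tl⁺/Tl).
So E°(Tl⁺/Tl) = E°(Co³⁺/Co²⁺) − E°cell = (+1.82) − (+2.160) = -0.34 V.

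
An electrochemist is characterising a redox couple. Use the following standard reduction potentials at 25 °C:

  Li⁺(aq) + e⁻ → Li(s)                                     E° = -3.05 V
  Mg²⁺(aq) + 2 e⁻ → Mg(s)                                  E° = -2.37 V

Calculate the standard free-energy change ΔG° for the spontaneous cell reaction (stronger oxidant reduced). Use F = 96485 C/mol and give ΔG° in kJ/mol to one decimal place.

Mg²⁺/Mg (E° = -2.37 V) is the cathode; Li⁺/Li (E° = -3.05 V) is the anode, so E°cell = +0.68 V.
Balancing electrons gives n = 2 (lcm of 2 and 1).
ΔG° = −nFE° = −(2)(96485)(+0.68) = -131,220 J = -131.2 kJ/mol.

-131.2 kJ/mol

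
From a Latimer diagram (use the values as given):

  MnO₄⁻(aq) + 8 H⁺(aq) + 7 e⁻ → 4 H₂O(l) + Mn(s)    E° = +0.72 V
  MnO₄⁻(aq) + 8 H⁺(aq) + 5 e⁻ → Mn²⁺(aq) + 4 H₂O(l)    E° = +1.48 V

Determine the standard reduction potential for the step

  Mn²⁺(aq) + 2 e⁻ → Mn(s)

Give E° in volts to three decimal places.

Sequential free energies add, so n₃E°₃ = n₁E°₁ + n₂E°₂.
With n₃ = 7, and the known step contributing 5×(+1.48) V, the unknown satisfies 2·E° = 7×(+0.72) − 5×(+1.48) = -2.360.
E° = -2.360 / 2 = -1.180 V.

-1.180 V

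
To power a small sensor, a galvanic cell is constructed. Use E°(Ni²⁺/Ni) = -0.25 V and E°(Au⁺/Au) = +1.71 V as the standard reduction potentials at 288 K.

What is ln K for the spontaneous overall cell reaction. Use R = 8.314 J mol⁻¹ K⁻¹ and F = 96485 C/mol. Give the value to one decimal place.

Cathode: Au⁺/Au; anode: Ni²⁺/Ni. E°cell = (+1.71) − (-0.25) = +1.96 V, with n = 2.
ΔG° = −nFE° = −RT ln K, so ln K = nFE°/(RT) = (2)(96485)(+1.96) / ((8.314)(288)) = 157.959.

158.0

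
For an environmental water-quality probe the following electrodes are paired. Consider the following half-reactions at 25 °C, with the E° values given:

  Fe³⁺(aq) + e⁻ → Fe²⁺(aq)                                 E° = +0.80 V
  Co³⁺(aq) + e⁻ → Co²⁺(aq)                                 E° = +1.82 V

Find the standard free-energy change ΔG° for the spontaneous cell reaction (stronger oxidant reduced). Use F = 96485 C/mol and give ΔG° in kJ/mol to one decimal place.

Co³⁺/Co²⁺ (E° = +1.82 V) is the cathode; Fe³⁺/Fe²⁺ (E° = +0.80 V) is the anode, so E°cell = +1.02 V.
Balancing electrons gives n = 1 (lcm of 1 and 1).
ΔG° = −nFE° = −(1)(96485)(+1.02) = -98,415 J = -98.4 kJ/mol.

-98.4 kJ/mol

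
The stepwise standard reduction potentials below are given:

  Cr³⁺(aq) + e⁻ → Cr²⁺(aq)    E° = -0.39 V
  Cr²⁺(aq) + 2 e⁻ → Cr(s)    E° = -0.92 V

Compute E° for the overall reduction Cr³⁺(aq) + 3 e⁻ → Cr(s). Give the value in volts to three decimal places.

-0.743 V

Standard free energies of sequential steps add: ΔG°₃ = ΔG°₁ + ΔG°₂, so n₃E°₃ = n₁E°₁ + n₂E°₂.
E°₃ = (1×-0.39 + 2×-0.92) / 3 = (-2.230) / 3 = -0.743 V.
Simply averaging or adding the two E° values would be wrong; the electron-weighted sum is required.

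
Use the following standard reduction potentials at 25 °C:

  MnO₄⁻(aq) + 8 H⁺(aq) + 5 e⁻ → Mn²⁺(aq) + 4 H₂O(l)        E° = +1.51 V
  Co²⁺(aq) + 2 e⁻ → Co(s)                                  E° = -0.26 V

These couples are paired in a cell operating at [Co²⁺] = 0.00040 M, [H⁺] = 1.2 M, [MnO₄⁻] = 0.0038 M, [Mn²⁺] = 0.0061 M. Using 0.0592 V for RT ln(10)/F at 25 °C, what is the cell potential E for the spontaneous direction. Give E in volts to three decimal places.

MnO₄⁻/Mn²⁺ is the cathode (higher E°), Co²⁺/Co the anode: E°cell = +1.51 − (-0.26) = +1.77 V, n = 10.
Overall: 2 MnO₄⁻(aq) + 16 H⁺(aq) + 5 Co(s) → 2 Mn²⁺(aq) + 8 H₂O(l) + 5 Co²⁺(aq)
Q = [Mn²⁺]^2·[Co²⁺]^5 / ([MnO₄⁻]^2·[H⁺]^16); log Q = -17.846.
E = E° − (0.0592/n) log Q = +1.77 − (0.0592/10)(-17.846) = +1.876 V.

+1.876 V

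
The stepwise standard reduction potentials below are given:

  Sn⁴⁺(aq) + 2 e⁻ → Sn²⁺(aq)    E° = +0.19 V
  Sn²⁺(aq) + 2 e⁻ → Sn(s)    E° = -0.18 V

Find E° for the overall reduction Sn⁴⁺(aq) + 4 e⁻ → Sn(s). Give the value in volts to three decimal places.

+0.005 V

Since ΔG° = −nFE° is additive over sequential reductions, n₃E°₃ = n₁E°₁ + n₂E°₂.
E°₃ = (2×+0.19 + 2×-0.18) / 4 = (+0.020) / 4 = +0.005 V.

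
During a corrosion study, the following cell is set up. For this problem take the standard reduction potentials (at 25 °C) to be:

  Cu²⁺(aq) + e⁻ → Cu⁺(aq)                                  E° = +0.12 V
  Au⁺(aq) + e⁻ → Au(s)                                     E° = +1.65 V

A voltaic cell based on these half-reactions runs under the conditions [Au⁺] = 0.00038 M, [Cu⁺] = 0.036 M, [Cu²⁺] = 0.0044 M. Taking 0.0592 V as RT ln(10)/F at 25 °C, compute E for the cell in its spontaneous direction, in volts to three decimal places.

+1.382 V

Au⁺/Au is the cathode (higher E°), Cu²⁺/Cu⁺ the anode: E°cell = +1.65 − (+0.12) = +1.53 V, n = 1.
Overall: Au⁺(aq) + Cu⁺(aq) → Au(s) + Cu²⁺(aq)
Q = [Cu²⁺] / ([Au⁺]·[Cu⁺]); log Q = 2.507.
E = E° − (0.0592/n) log Q = +1.53 − (0.0592/1)(2.507) = +1.382 V.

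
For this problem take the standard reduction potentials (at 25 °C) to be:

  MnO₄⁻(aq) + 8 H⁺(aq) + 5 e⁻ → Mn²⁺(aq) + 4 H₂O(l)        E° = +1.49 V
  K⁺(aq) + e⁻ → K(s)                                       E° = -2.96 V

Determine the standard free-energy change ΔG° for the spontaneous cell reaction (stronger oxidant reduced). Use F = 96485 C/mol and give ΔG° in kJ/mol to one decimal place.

-2146.8 kJ/mol

MnO₄⁻/Mn²⁺ (E° = +1.49 V) is the cathode; K⁺/K (E° = -2.96 V) is the anode, so E°cell = +4.45 V.
Balancing electrons gives n = 5 (lcm of 5 and 1).
ΔG° = −nFE° = −(5)(96485)(+4.45) = -2,146,791 J = -2146.8 kJ/mol.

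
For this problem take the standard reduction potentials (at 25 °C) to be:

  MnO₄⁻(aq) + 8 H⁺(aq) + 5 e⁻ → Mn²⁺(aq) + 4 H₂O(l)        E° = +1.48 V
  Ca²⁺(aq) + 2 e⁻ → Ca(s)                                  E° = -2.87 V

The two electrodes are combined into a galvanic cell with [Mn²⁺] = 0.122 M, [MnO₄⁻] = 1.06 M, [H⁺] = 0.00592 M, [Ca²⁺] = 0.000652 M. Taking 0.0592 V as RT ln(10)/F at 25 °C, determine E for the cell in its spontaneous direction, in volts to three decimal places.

MnO₄⁻/Mn²⁺ is the cathode (higher E°), Ca²⁺/Ca the anode: E°cell = +1.48 − (-2.87) = +4.35 V, n = 10.
Overall: 2 MnO₄⁻(aq) + 16 H⁺(aq) + 5 Ca(s) → 2 Mn²⁺(aq) + 8 H₂O(l) + 5 Ca²⁺(aq)
Q = [Mn²⁺]^2·[Ca²⁺]^5 / ([MnO₄⁻]^2·[H⁺]^16); log Q = 17.836.
E = E° − (0.0592/n) log Q = +4.35 − (0.0592/10)(17.836) = +4.244 V.

+4.244 V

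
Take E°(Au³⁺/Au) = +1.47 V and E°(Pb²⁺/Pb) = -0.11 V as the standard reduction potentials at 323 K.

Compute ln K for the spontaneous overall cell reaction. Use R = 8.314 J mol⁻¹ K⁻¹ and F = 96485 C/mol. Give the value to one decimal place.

340.6

Cathode: Au³⁺/Au; anode: Pb²⁺/Pb. E°cell = (+1.47) − (-0.11) = +1.58 V, with n = 6.
ΔG° = −nFE° = −RT ln K, so ln K = nFE°/(RT) = (6)(96485)(+1.58) / ((8.314)(323)) = 340.609.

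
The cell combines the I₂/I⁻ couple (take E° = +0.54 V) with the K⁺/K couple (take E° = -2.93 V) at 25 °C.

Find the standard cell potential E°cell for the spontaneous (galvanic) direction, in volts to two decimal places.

+3.47 V

The I₂/I⁻ couple has the higher reduction potential, so it is the cathode; K⁺/K is oxidised at the anode.
E°cell = E°(cathode) − E°(anode) = (+0.54) − (-2.93) = +3.47 V.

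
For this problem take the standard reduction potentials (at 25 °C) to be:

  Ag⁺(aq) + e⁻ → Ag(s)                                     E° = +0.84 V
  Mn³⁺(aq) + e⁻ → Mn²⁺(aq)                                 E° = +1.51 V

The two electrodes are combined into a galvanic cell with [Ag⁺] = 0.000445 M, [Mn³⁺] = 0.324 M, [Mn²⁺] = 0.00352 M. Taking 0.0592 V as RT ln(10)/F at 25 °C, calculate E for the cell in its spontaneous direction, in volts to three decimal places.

+0.985 V

Mn³⁺/Mn²⁺ is the cathode (higher E°), Ag⁺/Ag the anode: E°cell = +1.51 − (+0.84) = +0.67 V, n = 1.
Overall: Mn³⁺(aq) + Ag(s) → Mn²⁺(aq) + Ag⁺(aq)
Q = [Mn²⁺]·[Ag⁺] / ([Mn³⁺]); log Q = -5.316.
E = E° − (0.0592/n) log Q = +0.67 − (0.0592/1)(-5.316) = +0.985 V.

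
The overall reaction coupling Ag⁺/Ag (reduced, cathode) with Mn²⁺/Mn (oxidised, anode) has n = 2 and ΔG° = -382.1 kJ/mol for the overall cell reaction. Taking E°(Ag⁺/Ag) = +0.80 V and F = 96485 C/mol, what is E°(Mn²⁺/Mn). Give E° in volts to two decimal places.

E°cell = −ΔG°/(nF) = −(-382.1×10³)/((2)(96485)) = +1.980 V.
Since Ag⁺/Ag is the cathode and Mn²⁺/Mn the anode, E°cell = E°(Ag⁺/Ag) − E°(Mn²⁺/Mn).
So E°(Mn²⁺/Mn) = E°(Ag⁺/Ag) − E°cell = (+0.80) − (+1.980) = -1.18 V.

-1.18 V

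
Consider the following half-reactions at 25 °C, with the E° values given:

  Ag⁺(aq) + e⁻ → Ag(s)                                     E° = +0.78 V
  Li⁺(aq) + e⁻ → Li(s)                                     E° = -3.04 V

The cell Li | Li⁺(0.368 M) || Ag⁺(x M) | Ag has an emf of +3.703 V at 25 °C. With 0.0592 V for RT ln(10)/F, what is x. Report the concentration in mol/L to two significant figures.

0.0039 M

Ag⁺/Ag is the cathode, Li⁺/Li the anode: E°cell = +3.82 V, n = 1.
Overall reaction: Ag⁺(aq) + Li(s) → Ag(s) + Li⁺(aq); Q = [Li⁺]^1/[Ag⁺]^1.
From E = E° − (0.0592/n) log Q: log Q = (E° − E)·n/0.0592 = (+3.82 − (+3.703))·1/0.0592 = 1.9764.
So 1·log[Ag⁺] = 1·log(0.368) − log Q = -0.4342 − (1.9764) = -2.4106; [Ag⁺] = 10^(-2.4106) ≈ 0.0039 M.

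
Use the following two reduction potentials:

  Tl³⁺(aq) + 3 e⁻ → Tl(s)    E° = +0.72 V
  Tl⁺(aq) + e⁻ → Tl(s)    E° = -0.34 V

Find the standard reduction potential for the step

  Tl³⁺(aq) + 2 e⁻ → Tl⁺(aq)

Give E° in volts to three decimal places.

Sequential free energies add, so n₃E°₃ = n₁E°₁ + n₂E°₂.
With n₃ = 3, and the known step contributing 1×(-0.34) V, the unknown satisfies 2·E° = 3×(+0.72) − 1×(-0.34) = +2.500.
E° = +2.500 / 2 = +1.250 V.

+1.250 V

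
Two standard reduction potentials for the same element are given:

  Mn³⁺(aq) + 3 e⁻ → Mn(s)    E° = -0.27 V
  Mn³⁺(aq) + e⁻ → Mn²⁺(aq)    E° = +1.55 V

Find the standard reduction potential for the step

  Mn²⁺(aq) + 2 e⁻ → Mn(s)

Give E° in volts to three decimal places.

Sequential free energies add, so n₃E°₃ = n₁E°₁ + n₂E°₂.
With n₃ = 3, and the known step contributing 1×(+1.55) V, the unknown satisfies 2·E° = 3×(-0.27) − 1×(+1.55) = -2.360.
E° = -2.360 / 2 = -1.180 V.

-1.180 V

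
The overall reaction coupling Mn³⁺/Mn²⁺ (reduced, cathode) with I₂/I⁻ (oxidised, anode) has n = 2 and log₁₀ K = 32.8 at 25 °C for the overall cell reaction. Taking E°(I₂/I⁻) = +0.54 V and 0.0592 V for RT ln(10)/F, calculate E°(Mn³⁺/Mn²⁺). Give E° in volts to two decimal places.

E°cell = (0.0592/n)·log K = (0.0592/2)(32.8) = +0.971 V.
Since Mn³⁺/Mn²⁺ is the cathode and I₂/I⁻ the anode, E°cell = E°(Mn³⁺/Mn²⁺) − E°(I₂/I⁻).
So E°(Mn³⁺/Mn²⁺) = E°cell + E°(I₂/I⁻) = +0.971 + (+0.54) = +1.51 V.

+1.51 V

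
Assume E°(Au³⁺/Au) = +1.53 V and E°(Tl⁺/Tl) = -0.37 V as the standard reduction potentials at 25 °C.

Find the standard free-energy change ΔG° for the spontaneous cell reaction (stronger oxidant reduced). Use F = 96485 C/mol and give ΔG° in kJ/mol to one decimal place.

-550.0 kJ/mol

Au³⁺/Au (E° = +1.53 V) is the cathode; Tl⁺/Tl (E° = -0.37 V) is the anode, so E°cell = +1.90 V.
Balancing electrons gives n = 3 (lcm of 3 and 1).
ΔG° = −nFE° = −(3)(96485)(+1.90) = -549,964 J = -550.0 kJ/mol.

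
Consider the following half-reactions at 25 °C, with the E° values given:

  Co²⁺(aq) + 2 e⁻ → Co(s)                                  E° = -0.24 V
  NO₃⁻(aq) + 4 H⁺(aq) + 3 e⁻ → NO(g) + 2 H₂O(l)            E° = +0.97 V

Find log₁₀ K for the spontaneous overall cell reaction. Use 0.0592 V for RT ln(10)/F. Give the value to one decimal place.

Cathode: NO₃⁻/NO; anode: Co²⁺/Co. E°cell = +1.21 V, n = 6.
log K = nE°cell / 0.0592 = (6)(+1.21) / 0.0592 = 122.6.

122.6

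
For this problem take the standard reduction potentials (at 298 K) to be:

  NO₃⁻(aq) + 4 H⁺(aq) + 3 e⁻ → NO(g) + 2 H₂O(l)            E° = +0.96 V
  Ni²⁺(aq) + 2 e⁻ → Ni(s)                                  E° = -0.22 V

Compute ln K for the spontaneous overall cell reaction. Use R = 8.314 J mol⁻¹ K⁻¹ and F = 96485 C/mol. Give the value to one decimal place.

Cathode: NO₃⁻/NO; anode: Ni²⁺/Ni. E°cell = (+0.96) − (-0.22) = +1.18 V, with n = 6.
ΔG° = −nFE° = −RT ln K, so ln K = nFE°/(RT) = (6)(96485)(+1.18) / ((8.314)(298)) = 275.719.

275.7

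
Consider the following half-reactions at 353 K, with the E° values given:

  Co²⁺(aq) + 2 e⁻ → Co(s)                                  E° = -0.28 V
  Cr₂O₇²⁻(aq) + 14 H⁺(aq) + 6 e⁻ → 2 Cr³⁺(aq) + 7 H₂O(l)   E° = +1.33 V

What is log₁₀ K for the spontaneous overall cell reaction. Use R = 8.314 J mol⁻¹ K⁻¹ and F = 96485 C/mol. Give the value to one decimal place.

Cathode: Cr₂O₇²⁻/Cr³⁺; anode: Co²⁺/Co. E°cell = (+1.33) − (-0.28) = +1.61 V, with n = 6.
ΔG° = −nFE° = −RT ln K, so ln K = nFE°/(RT) = (6)(96485)(+1.61) / ((8.314)(353)) = 317.579.
log₁₀ K = 317.579 / ln 10 = 137.9.

137.9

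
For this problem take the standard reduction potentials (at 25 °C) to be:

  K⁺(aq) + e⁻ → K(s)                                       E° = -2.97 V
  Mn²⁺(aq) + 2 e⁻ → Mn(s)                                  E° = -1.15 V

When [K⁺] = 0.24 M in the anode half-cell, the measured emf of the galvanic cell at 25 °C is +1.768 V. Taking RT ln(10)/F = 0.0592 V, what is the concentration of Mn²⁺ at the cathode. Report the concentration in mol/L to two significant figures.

Mn²⁺/Mn is the cathode, K⁺/K the anode: E°cell = +1.82 V, n = 2.
Overall reaction: Mn²⁺(aq) + 2 K(s) → Mn(s) + 2 K⁺(aq); Q = [K⁺]^2/[Mn²⁺]^1.
From E = E° − (0.0592/n) log Q: log Q = (E° − E)·n/0.0592 = (+1.82 − (+1.768))·2/0.0592 = 1.7568.
So 1·log[Mn²⁺] = 2·log(0.24) − log Q = -1.2396 − (1.7568) = -2.9964; [Mn²⁺] = 10^(-2.9964) ≈ 0.0010 M.

0.0010 M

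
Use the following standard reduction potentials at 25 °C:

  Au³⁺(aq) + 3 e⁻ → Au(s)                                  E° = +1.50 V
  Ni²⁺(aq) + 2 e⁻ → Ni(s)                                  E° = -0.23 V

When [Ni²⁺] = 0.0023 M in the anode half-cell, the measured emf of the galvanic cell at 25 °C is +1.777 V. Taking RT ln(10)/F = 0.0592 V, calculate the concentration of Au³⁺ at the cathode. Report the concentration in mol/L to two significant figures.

0.027 M

Au³⁺/Au is the cathode, Ni²⁺/Ni the anode: E°cell = +1.73 V, n = 6.
Overall reaction: 2 Au³⁺(aq) + 3 Ni(s) → 2 Au(s) + 3 Ni²⁺(aq); Q = [Ni²⁺]^3/[Au³⁺]^2.
From E = E° − (0.0592/n) log Q: log Q = (E° − E)·n/0.0592 = (+1.73 − (+1.777))·6/0.0592 = -4.7635.
So 2·log[Au³⁺] = 3·log(0.0023) − log Q = -7.9148 − (-4.7635) = -3.1513; log[Au³⁺] = -3.1513 / 2 = -1.5756; [Au³⁺] = 10^(-1.5756) ≈ 0.027 M.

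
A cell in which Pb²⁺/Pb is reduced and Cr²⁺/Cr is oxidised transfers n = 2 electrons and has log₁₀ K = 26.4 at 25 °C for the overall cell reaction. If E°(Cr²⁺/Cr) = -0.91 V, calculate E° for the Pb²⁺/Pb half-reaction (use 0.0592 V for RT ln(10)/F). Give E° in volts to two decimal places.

E°cell = (0.0592/n)·log K = (0.0592/2)(26.4) = +0.781 V.
Since Pb²⁺/Pb is the cathode and Cr²⁺/Cr the anode, E°cell = E°(Pb²⁺/Pb) − E°(Cr²⁺/Cr).
So E°(Pb²⁺/Pb) = E°cell + E°(Cr²⁺/Cr) = +0.781 + (-0.91) = -0.13 V.

-0.13 V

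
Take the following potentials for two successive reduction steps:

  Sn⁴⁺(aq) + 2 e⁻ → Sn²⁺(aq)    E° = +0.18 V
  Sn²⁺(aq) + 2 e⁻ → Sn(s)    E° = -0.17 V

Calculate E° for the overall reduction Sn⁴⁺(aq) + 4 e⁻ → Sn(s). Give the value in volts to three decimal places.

+0.005 V

Adding the free-energy changes (−nFE°) of the two steps gives −n₃FE°₃ = −n₁FE°₁ − n₂FE°₂.
E°₃ = (2×+0.18 + 2×-0.17) / 4 = (+0.020) / 4 = +0.005 V.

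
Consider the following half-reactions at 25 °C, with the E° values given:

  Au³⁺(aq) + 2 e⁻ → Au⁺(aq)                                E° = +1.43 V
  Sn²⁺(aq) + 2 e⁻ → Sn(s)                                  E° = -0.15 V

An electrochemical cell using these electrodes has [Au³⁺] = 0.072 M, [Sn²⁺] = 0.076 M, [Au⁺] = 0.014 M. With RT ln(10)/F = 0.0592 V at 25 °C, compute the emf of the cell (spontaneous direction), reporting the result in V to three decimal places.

+1.634 V

Au³⁺/Au⁺ is the cathode (higher E°), Sn²⁺/Sn the anode: E°cell = +1.43 − (-0.15) = +1.58 V, n = 2.
Overall: Au³⁺(aq) + Sn(s) → Au⁺(aq) + Sn²⁺(aq)
Q = [Au⁺]·[Sn²⁺] / ([Au³⁺]); log Q = -1.830.
E = E° − (0.0592/n) log Q = +1.58 − (0.0592/2)(-1.830) = +1.634 V.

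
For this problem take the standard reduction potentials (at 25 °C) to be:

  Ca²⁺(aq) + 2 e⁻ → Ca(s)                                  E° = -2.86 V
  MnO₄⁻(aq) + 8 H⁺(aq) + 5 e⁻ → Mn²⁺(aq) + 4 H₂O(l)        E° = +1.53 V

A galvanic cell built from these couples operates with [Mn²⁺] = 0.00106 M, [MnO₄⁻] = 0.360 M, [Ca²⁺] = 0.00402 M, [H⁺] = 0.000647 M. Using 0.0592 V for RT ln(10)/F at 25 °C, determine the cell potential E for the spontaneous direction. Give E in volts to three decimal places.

+4.189 V

MnO₄⁻/Mn²⁺ is the cathode (higher E°), Ca²⁺/Ca the anode: E°cell = +1.53 − (-2.86) = +4.39 V, n = 10.
Overall: 2 MnO₄⁻(aq) + 16 H⁺(aq) + 5 Ca(s) → 2 Mn²⁺(aq) + 8 H₂O(l) + 5 Ca²⁺(aq)
Q = [Mn²⁺]^2·[Ca²⁺]^5 / ([MnO₄⁻]^2·[H⁺]^16); log Q = 33.985.
E = E° − (0.0592/n) log Q = +4.39 − (0.0592/10)(33.985) = +4.189 V.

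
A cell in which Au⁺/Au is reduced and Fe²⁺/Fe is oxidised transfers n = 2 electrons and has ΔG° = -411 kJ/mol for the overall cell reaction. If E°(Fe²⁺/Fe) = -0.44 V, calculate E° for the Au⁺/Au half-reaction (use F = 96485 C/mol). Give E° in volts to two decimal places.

+1.69 V

E°cell = −ΔG°/(nF) = −(-411×10³)/((2)(96485)) = +2.130 V.
Since Au⁺/Au is the cathode and Fe²⁺/Fe the anode, E°cell = E°(Au⁺/Au) − E°(Fe²⁺/Fe).
So E°(Au⁺/Au) = E°cell + E°(Fe²⁺/Fe) = +2.130 + (-0.44) = +1.69 V.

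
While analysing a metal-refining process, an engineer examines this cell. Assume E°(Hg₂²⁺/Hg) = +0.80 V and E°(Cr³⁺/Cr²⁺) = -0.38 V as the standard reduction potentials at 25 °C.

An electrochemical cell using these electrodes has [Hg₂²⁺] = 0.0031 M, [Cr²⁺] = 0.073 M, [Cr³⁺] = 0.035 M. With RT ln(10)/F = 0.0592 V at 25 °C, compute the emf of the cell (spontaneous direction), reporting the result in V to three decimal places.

Hg₂²⁺/Hg is the cathode (higher E°), Cr³⁺/Cr²⁺ the anode: E°cell = +0.80 − (-0.38) = +1.18 V, n = 2.
Overall: Hg₂²⁺(aq) + 2 Cr²⁺(aq) → 2 Hg(l) + 2 Cr³⁺(aq)
Q = [Cr³⁺]^2 / ([Hg₂²⁺]·[Cr²⁺]^2); log Q = 1.870.
E = E° − (0.0592/n) log Q = +1.18 − (0.0592/2)(1.870) = +1.125 V.

+1.125 V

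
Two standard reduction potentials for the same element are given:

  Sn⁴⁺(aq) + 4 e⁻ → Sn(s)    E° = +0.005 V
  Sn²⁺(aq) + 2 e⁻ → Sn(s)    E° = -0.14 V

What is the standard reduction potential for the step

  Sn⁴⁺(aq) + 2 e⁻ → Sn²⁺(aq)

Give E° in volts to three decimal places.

Sequential free energies add, so n₃E°₃ = n₁E°₁ + n₂E°₂.
With n₃ = 4, and the known step contributing 2×(-0.14) V, the unknown satisfies 2·E° = 4×(+0.005) − 2×(-0.14) = +0.300.
E° = +0.300 / 2 = +0.150 V.

+0.150 V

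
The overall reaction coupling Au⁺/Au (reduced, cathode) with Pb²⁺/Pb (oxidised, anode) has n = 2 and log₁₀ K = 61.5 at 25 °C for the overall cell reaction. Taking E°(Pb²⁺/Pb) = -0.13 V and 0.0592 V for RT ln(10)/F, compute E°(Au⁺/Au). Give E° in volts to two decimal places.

+1.69 V

E°cell = (0.0592/n)·log K = (0.0592/2)(61.5) = +1.820 V.
Since Au⁺/Au is the cathode and Pb²⁺/Pb the anode, E°cell = E°(Au⁺/Au) − E°(Pb²⁺/Pb).
So E°(Au⁺/Au) = E°cell + E°(Pb²⁺/Pb) = +1.820 + (-0.13) = +1.69 V.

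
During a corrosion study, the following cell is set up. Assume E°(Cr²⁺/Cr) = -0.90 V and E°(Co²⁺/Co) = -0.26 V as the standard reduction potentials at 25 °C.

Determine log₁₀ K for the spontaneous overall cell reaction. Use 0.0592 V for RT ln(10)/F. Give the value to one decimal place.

Cathode: Co²⁺/Co; anode: Cr²⁺/Cr. E°cell = +0.64 V, n = 2.
log K = nE°cell / 0.0592 = (2)(+0.64) / 0.0592 = 21.6.

21.6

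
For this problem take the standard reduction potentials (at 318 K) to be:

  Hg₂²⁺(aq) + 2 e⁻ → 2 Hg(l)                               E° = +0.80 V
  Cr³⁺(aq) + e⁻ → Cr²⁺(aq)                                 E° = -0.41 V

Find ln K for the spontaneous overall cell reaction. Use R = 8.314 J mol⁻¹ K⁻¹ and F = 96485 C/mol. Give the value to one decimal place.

88.3

Cathode: Hg₂²⁺/Hg; anode: Cr³⁺/Cr²⁺. E°cell = (+0.80) − (-0.41) = +1.21 V, with n = 2.
ΔG° = −nFE° = −RT ln K, so ln K = nFE°/(RT) = (2)(96485)(+1.21) / ((8.314)(318)) = 88.316.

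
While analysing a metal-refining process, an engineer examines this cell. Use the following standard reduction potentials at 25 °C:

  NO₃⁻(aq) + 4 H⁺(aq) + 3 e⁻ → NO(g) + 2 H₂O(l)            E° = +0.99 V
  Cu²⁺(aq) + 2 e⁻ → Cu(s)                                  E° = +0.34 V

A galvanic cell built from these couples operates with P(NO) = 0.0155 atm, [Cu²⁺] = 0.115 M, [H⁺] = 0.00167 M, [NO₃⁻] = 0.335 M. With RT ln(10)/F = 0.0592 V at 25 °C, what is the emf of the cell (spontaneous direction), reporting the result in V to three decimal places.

+0.485 V

NO₃⁻/NO is the cathode (higher E°), Cu²⁺/Cu the anode: E°cell = +0.99 − (+0.34) = +0.65 V, n = 6.
Overall: 2 NO₃⁻(aq) + 8 H⁺(aq) + 3 Cu(s) → 2 NO(g) + 4 H₂O(l) + 3 Cu²⁺(aq)
Q = P(NO)^2·[Cu²⁺]^3 / ([NO₃⁻]^2·[H⁺]^8); log Q = 16.731.
E = E° − (0.0592/n) log Q = +0.65 − (0.0592/6)(16.731) = +0.485 V.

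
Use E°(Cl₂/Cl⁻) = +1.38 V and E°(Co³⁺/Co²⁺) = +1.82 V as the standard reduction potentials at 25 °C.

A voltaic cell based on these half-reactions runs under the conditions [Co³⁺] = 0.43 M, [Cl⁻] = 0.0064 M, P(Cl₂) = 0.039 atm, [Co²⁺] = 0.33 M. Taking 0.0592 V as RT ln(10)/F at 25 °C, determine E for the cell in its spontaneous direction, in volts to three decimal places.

+0.359 V

Co³⁺/Co²⁺ is the cathode (higher E°), Cl₂/Cl⁻ the anode: E°cell = +1.82 − (+1.38) = +0.44 V, n = 2.
Overall: 2 Co³⁺(aq) + 2 Cl⁻(aq) → 2 Co²⁺(aq) + Cl₂(g)
Q = [Co²⁺]^2·P(Cl₂) / ([Co³⁺]^2·[Cl⁻]^2); log Q = 2.749.
E = E° − (0.0592/n) log Q = +0.44 − (0.0592/2)(2.749) = +0.359 V.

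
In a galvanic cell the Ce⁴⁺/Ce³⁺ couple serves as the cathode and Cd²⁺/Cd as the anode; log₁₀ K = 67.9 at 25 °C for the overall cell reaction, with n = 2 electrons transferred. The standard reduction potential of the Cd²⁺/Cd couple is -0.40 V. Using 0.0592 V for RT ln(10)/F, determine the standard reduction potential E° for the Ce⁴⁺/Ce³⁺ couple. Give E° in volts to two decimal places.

+1.61 V

E°cell = (0.0592/n)·log K = (0.0592/2)(67.9) = +2.010 V.
Since Ce⁴⁺/Ce³⁺ is the cathode and Cd²⁺/Cd the anode, E°cell = E°(Ce⁴⁺/Ce³⁺) − E°(Cd²⁺/Cd).
So E°(Ce⁴⁺/Ce³⁺) = E°cell + E°(Cd²⁺/Cd) = +2.010 + (-0.40) = +1.61 V.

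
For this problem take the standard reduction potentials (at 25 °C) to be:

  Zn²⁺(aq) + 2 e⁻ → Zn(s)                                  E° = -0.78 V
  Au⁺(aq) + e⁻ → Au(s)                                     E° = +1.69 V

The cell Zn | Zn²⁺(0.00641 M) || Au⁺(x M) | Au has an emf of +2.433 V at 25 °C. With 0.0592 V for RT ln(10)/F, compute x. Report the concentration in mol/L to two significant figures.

0.019 M

Au⁺/Au is the cathode, Zn²⁺/Zn the anode: E°cell = +2.47 V, n = 2.
Overall reaction: 2 Au⁺(aq) + Zn(s) → 2 Au(s) + Zn²⁺(aq); Q = [Zn²⁺]^1/[Au⁺]^2.
From E = E° − (0.0592/n) log Q: log Q = (E° − E)·n/0.0592 = (+2.47 − (+2.433))·2/0.0592 = 1.2500.
So 2·log[Au⁺] = 1·log(0.00641) − log Q = -2.1931 − (1.2500) = -3.4431; log[Au⁺] = -3.4431 / 2 = -1.7215; [Au⁺] = 10^(-1.7215) ≈ 0.019 M.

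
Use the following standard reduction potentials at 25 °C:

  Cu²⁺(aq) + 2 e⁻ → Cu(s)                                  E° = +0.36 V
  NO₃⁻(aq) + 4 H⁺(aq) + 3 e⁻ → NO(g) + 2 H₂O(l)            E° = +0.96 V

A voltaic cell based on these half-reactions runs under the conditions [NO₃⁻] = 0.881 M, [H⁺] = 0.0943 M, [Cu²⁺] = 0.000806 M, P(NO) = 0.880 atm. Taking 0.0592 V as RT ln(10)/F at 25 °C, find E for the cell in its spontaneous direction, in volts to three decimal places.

NO₃⁻/NO is the cathode (higher E°), Cu²⁺/Cu the anode: E°cell = +0.96 − (+0.36) = +0.60 V, n = 6.
Overall: 2 NO₃⁻(aq) + 8 H⁺(aq) + 3 Cu(s) → 2 NO(g) + 4 H₂O(l) + 3 Cu²⁺(aq)
Q = P(NO)^2·[Cu²⁺]^3 / ([NO₃⁻]^2·[H⁺]^8); log Q = -1.078.
E = E° − (0.0592/n) log Q = +0.60 − (0.0592/6)(-1.078) = +0.611 V.

+0.611 V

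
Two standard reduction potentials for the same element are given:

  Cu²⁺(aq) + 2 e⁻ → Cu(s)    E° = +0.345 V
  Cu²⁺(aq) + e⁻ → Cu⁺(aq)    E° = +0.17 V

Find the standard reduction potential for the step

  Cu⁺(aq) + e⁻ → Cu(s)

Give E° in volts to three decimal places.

Sequential free energies add, so n₃E°₃ = n₁E°₁ + n₂E°₂.
With n₃ = 2, and the known step contributing 1×(+0.17) V, the unknown satisfies 1·E° = 2×(+0.345) − 1×(+0.17) = +0.520.
E° = +0.520 / 1 = +0.520 V.

+0.520 V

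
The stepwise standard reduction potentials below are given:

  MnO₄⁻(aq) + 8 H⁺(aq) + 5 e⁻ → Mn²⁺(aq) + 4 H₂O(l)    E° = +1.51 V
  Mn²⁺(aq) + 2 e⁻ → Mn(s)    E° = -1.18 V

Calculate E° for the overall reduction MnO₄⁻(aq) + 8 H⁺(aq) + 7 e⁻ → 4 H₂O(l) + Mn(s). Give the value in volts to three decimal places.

Since ΔG° = −nFE° is additive over sequential reductions, n₃E°₃ = n₁E°₁ + n₂E°₂.
E°₃ = (5×+1.51 + 2×-1.18) / 7 = (+5.190) / 7 = +0.741 V.

+0.741 V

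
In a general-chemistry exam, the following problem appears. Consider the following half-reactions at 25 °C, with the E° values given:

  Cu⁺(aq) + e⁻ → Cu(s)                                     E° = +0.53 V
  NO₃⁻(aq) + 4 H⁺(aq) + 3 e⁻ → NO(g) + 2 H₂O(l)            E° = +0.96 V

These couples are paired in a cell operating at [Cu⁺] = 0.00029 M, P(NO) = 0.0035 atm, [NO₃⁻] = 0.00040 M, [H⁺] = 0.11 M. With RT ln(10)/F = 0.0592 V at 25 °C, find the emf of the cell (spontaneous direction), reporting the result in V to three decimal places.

+0.545 V

NO₃⁻/NO is the cathode (higher E°), Cu⁺/Cu the anode: E°cell = +0.96 − (+0.53) = +0.43 V, n = 3.
Overall: NO₃⁻(aq) + 4 H⁺(aq) + 3 Cu(s) → NO(g) + 2 H₂O(l) + 3 Cu⁺(aq)
Q = P(NO)·[Cu⁺]^3 / ([NO₃⁻]·[H⁺]^4); log Q = -5.836.
E = E° − (0.0592/n) log Q = +0.43 − (0.0592/3)(-5.836) = +0.545 V.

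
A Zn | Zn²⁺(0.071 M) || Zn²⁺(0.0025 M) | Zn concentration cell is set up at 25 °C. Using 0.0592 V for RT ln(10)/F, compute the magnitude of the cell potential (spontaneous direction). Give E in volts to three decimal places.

+0.043 V

For a concentration cell E°cell = 0. The 0.071 M side is the cathode (reduction is favoured where [Zn²⁺] is higher).
With n = 2, E = −(0.0592/2) log([Zn²⁺]ₐₙ/[Zn²⁺]꜀ₐₜ) = −(0.0592/2) log(0.0025/0.071) = −(0.0592/2)(-1.453) = +0.043 V.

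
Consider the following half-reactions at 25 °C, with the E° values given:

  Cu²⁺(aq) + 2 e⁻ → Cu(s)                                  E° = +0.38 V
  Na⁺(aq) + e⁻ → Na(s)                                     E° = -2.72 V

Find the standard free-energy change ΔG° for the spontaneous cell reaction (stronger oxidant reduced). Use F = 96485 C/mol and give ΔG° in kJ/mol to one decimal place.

Cu²⁺/Cu (E° = +0.38 V) is the cathode; Na⁺/Na (E° = -2.72 V) is the anode, so E°cell = +3.10 V.
Balancing electrons gives n = 2 (lcm of 2 and 1).
ΔG° = −nFE° = −(2)(96485)(+3.10) = -598,207 J = -598.2 kJ/mol.

-598.2 kJ/mol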